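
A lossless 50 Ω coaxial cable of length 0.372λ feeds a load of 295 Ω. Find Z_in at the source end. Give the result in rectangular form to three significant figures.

βl = 2π × 0.372 = 134°
tan(βl) = tan(134°) = -1.04
Z_in = Z_0·(Z_L + jZ_0·tanβl)/(Z_0 + jZ_L·tanβl)
     = 50·(295 − j51.9)/(50 − j306)

Z_in ≈ 15.9 + j45.6 Ω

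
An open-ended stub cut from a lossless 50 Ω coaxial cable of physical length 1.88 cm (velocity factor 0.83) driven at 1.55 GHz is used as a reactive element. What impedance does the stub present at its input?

Z_in ≈ −j55.3 Ω

λ = v/f = 0.83·c / 1.55 GHz = 0.161 m
βl = 2π·l/λ = 2π × 0.117 = 42.1°
tan(βl) = 0.905
For an open-ended stub, Z_in = −jZ_0·cot(βl) = −jZ_0/tan(βl)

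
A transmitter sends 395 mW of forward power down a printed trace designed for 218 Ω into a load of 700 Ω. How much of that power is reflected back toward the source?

Γ = (700 − 218)/(700 + 218) = 0.525
|Γ|² = 0.276
P_refl = |Γ|²·P_inc = 109 mW, P_del = (1 − |Γ|²)·P_inc = 286 mW

P_reflected ≈ 109 mW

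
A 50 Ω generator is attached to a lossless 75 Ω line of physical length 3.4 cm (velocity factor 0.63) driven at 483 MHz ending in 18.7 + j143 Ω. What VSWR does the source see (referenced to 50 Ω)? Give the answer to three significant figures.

λ = v/f = 0.63·c / 483 MHz = 0.391 m
βl = 2π·l/λ = 2π × 0.0869 = 31.3°
tan(βl) = 0.608
Z_in = Z_0·(Z_L + jZ_0·tanβl)/(Z_0 + jZ_L·tanβl) = 533 − j681 Ω
Γ_s = (Z_in − Z_s)/(Z_in + Z_s) = (483 − j681)/(583 − j681), |Γ_s| = 0.931
VSWR = (1 + |Γ_s|)/(1 − |Γ_s|)

VSWR ≈ 28.1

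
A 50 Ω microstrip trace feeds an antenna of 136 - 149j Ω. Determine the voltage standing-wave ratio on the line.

Γ = (Z_L − Z_0)/(Z_L + Z_0) = (86 − j149)/(186 − j149)
|Γ| = 172/238 = 0.722
VSWR = (1 + |Γ|)/(1 − |Γ|) = 1.72/0.278

VSWR ≈ 6.19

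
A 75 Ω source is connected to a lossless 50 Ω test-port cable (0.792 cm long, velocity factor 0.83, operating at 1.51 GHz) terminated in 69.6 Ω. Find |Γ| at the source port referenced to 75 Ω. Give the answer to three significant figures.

|Γ| ≈ 0.117

λ = v/f = 0.83·c / 1.51 GHz = 0.165 m
βl = 2π·l/λ = 2π × 0.048 = 17.3°
tan(βl) = 0.311
Z_in = Z_0·(Z_L + jZ_0·tanβl)/(Z_0 + jZ_L·tanβl) = 64.3 − j12.3 Ω
Γ_s = (Z_in − Z_s)/(Z_in + Z_s) = (-10.7 − j12.3)/(139 − j12.3), |Γ_s| = 0.117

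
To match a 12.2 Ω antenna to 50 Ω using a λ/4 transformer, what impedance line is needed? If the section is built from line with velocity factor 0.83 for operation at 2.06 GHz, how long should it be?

Z_qwt = √(Z_0·R_L) = √(50 × 12.2) = √610
λ = 0.83·c/f = 0.121 m, so l = λ/4 = 0.0302 m

Z_qwt ≈ 24.7 Ω; length ≈ 3.02 cm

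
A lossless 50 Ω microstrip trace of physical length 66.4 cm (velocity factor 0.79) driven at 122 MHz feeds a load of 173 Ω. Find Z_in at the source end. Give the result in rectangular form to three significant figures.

Z_in ≈ 19.9 + j28.8 Ω

λ = v/f = 0.79·c / 122 MHz = 1.94 m
βl = 2π·l/λ = 2π × 0.342 = 123°
tan(βl) = tan(123°) = -1.54
Z_in = Z_0·(Z_L + jZ_0·tanβl)/(Z_0 + jZ_L·tanβl)
     = 50·(173 − j76.8)/(50 − j266)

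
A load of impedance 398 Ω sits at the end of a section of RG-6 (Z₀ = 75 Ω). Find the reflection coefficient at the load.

Γ = 0.683

Γ = (Z_L − Z_0)/(Z_L + Z_0) = (398 − 75)/(398 + 75) = 323/473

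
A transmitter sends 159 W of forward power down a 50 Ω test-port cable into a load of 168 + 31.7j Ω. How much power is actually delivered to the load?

|Γ| = |(118 + j31.7)/(218 + j31.7)| = 0.555
|Γ|² = 0.308
P_refl = |Γ|²·P_inc = 48.9 W, P_del = (1 − |Γ|²)·P_inc = 110 W

P_delivered ≈ 110 W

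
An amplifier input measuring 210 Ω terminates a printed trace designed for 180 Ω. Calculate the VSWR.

For a purely resistive load, VSWR = R_L/Z_0 or Z_0/R_L (whichever > 1) = 210/180

VSWR ≈ 1.17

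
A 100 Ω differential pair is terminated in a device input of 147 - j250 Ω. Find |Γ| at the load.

Γ = (Z_L − Z_0)/(Z_L + Z_0) = (47 − j250)/(247 − j250)
|Γ| = 254/351

|Γ| ≈ 0.724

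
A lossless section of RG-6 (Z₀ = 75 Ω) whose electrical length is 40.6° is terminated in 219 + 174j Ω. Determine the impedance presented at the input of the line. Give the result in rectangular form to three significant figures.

Z_in ≈ 52.5 − j108 Ω

tan(βl) = tan(40.6°) = 0.857
Z_in = Z_0·(Z_L + jZ_0·tanβl)/(Z_0 + jZ_L·tanβl)
     = 75·(219 + j238)/(-74.1 + j188)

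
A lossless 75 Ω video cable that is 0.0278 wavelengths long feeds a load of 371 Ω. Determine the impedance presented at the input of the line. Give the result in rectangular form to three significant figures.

Z_in ≈ 217 − j176 Ω

βl = 2π × 0.0278 = 10°
tan(βl) = tan(10°) = 0.176
Z_in = Z_0·(Z_L + jZ_0·tanβl)/(Z_0 + jZ_L·tanβl)
     = 75·(371 + j13.2)/(75 + j65.5)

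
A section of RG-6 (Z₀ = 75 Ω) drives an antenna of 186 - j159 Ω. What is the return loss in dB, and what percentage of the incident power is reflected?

Γ = (111 − j159)/(261 − j159), |Γ| = 0.634
RL = −20·log₁₀(0.634) = 3.95 dB
P_refl/P_inc = |Γ|² = 0.403

RL ≈ 3.95 dB; 40.3% of incident power reflected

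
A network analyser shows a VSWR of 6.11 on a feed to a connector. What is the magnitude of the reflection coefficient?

|Γ| ≈ 0.719

|Γ| = (S − 1)/(S + 1) = (6.11 − 1)/(6.11 + 1) = 5.11/7.11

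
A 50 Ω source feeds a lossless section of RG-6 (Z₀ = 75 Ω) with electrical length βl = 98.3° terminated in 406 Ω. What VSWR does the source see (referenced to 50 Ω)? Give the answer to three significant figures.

tan(βl) = -6.85
Z_in = Z_0·(Z_L + jZ_0·tanβl)/(Z_0 + jZ_L·tanβl) = 14.1 + j10.6 Ω
Γ_s = (Z_in − Z_s)/(Z_in + Z_s) = (-35.9 + j10.6)/(64.1 + j10.6), |Γ_s| = 0.575
VSWR = (1 + |Γ_s|)/(1 − |Γ_s|)

VSWR ≈ 3.71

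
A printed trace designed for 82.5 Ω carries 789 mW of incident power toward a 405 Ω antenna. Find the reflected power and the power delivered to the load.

Γ = (405 − 82.5)/(405 + 82.5) = 0.662
|Γ|² = 0.438
P_refl = |Γ|²·P_inc = 345 mW, P_del = (1 − |Γ|²)·P_inc = 444 mW

P_reflected ≈ 345 mW; P_delivered ≈ 444 mW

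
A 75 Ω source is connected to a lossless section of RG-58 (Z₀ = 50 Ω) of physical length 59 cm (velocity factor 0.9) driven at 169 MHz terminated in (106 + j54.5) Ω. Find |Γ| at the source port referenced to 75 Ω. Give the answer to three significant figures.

|Γ| ≈ 0.568

λ = v/f = 0.9·c / 169 MHz = 1.6 m
βl = 2π·l/λ = 2π × 0.369 = 133°
tan(βl) = -1.07
Z_in = Z_0·(Z_L + jZ_0·tanβl)/(Z_0 + jZ_L·tanβl) = 23.1 + j24.6 Ω
Γ_s = (Z_in − Z_s)/(Z_in + Z_s) = (-51.9 + j24.6)/(98.1 + j24.6), |Γ_s| = 0.568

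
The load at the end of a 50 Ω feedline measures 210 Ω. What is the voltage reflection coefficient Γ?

Γ = (Z_L − Z_0)/(Z_L + Z_0) = (210 − 50)/(210 + 50) = 160/260

Γ = 0.615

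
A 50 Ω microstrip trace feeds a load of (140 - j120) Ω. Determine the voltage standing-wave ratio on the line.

VSWR ≈ 5.01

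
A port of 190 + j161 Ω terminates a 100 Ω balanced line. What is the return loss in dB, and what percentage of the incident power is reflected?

Γ = (90 + j161)/(290 + j161), |Γ| = 0.556
RL = −20·log₁₀(0.556) = 5.1 dB
P_refl/P_inc = |Γ|² = 0.309

RL ≈ 5.1 dB; 30.9% of incident power reflected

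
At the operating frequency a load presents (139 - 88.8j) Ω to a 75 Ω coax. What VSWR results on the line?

Γ = (Z_L − Z_0)/(Z_L + Z_0) = (64 − j88.8)/(214 − j88.8)
|Γ| = 109/232 = 0.472
VSWR = (1 + |Γ|)/(1 − |Γ|) = 1.47/0.528

VSWR ≈ 2.79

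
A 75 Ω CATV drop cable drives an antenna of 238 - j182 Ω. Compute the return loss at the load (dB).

Γ = (163 − j182)/(313 − j182), |Γ| = 0.675
RL = −20·log₁₀|Γ| = −20·log₁₀(0.675)

RL ≈ 3.42 dB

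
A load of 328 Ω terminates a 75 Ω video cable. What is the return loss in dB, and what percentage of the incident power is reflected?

RL ≈ 4.04 dB; 39.4% of incident power reflected

Γ = (328 − 75)/(328 + 75) = 0.628
RL = −20·log₁₀(0.628) = 4.04 dB
P_refl/P_inc = |Γ|² = 0.394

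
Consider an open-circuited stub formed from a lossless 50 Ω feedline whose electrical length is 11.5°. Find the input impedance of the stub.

tan(βl) = 0.203
For an open-circuited stub, Z_in = −jZ_0·cot(βl) = −jZ_0/tan(βl)

Z_in ≈ −j246 Ω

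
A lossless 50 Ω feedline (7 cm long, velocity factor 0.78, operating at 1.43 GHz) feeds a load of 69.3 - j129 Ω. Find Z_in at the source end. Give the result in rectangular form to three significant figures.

λ = v/f = 0.78·c / 1.43 GHz = 0.164 m
βl = 2π·l/λ = 2π × 0.428 = 154°
tan(βl) = tan(154°) = -0.488
Z_in = Z_0·(Z_L + jZ_0·tanβl)/(Z_0 + jZ_L·tanβl)
     = 50·(69.3 − j153)/(-12.9 − j33.8)

Z_in ≈ 164 + j165 Ω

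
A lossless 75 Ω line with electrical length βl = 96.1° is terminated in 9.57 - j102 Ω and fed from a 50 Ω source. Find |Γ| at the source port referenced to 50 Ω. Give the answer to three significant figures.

|Γ| ≈ 0.918

tan(βl) = -9.36
Z_in = Z_0·(Z_L + jZ_0·tanβl)/(Z_0 + jZ_L·tanβl) = 6.1 + j67.9 Ω
Γ_s = (Z_in − Z_s)/(Z_in + Z_s) = (-43.9 + j67.9)/(56.1 + j67.9), |Γ_s| = 0.918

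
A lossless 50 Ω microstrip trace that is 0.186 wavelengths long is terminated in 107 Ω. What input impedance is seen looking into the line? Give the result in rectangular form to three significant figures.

Z_in ≈ 26.5 − j16 Ω

βl = 2π × 0.186 = 67°
tan(βl) = tan(67°) = 2.35
Z_in = Z_0·(Z_L + jZ_0·tanβl)/(Z_0 + jZ_L·tanβl)
     = 50·(107 + j118)/(50 + j252)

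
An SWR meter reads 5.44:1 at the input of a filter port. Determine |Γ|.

|Γ| ≈ 0.689

|Γ| = (S − 1)/(S + 1) = (5.44 − 1)/(5.44 + 1) = 4.44/6.44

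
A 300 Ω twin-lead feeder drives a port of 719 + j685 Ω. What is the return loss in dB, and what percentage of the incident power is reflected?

RL ≈ 3.69 dB; 42.8% of incident power reflected

Γ = (419 + j685)/(1019 + j685), |Γ| = 0.654
RL = −20·log₁₀(0.654) = 3.69 dB
P_refl/P_inc = |Γ|² = 0.428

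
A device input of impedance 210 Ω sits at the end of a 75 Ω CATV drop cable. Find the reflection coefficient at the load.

Γ = (Z_L − Z_0)/(Z_L + Z_0) = (210 − 75)/(210 + 75) = 135/285

Γ = 0.474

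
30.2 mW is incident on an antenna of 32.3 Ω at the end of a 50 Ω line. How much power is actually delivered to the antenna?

P_delivered ≈ 28.8 mW

Γ = (32.3 − 50)/(32.3 + 50) = -0.215
|Γ|² = 0.0463
P_refl = |Γ|²·P_inc = 1.4 mW, P_del = (1 − |Γ|²)·P_inc = 28.8 mW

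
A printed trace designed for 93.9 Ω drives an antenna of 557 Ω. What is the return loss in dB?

Γ = (557 − 93.9)/(557 + 93.9) = 0.711
RL = −20·log₁₀|Γ| = −20·log₁₀(0.711)

RL ≈ 2.96 dB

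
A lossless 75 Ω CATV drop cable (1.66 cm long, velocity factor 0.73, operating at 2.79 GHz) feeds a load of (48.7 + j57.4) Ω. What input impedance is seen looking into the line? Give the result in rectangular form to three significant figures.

Z_in ≈ 74.8 − j78.3 Ω

λ = v/f = 0.73·c / 2.79 GHz = 0.0785 m
βl = 2π·l/λ = 2π × 0.211 = 76.1°
tan(βl) = tan(76.1°) = 4.05
Z_in = Z_0·(Z_L + jZ_0·tanβl)/(Z_0 + jZ_L·tanβl)
     = 75·(48.7 + j361)/(-158 + j197)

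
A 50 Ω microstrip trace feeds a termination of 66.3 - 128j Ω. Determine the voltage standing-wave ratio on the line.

VSWR ≈ 6.88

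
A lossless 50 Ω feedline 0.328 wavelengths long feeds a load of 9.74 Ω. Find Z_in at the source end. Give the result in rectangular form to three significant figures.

βl = 2π × 0.328 = 118°
tan(βl) = tan(118°) = -1.87
Z_in = Z_0·(Z_L + jZ_0·tanβl)/(Z_0 + jZ_L·tanβl)
     = 50·(9.74 − j93.7)/(50 − j18.3)

Z_in ≈ 38.8 − j79.6 Ω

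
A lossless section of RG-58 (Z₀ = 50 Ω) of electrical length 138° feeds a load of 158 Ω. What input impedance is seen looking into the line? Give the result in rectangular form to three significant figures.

Z_in ≈ 31.5 + j44.5 Ω

tan(βl) = tan(138°) = -0.9
Z_in = Z_0·(Z_L + jZ_0·tanβl)/(Z_0 + jZ_L·tanβl)
     = 50·(158 − j45)/(50 − j142)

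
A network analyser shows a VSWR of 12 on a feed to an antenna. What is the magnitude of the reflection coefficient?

|Γ| ≈ 0.846

|Γ| = (S − 1)/(S + 1) = (12 − 1)/(12 + 1) = 11/13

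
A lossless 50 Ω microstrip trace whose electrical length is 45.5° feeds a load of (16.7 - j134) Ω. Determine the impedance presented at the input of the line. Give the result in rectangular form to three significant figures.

tan(βl) = tan(45.5°) = 1.02
Z_in = Z_0·(Z_L + jZ_0·tanβl)/(Z_0 + jZ_L·tanβl)
     = 50·(16.7 − j83.1)/(186 + j17)

Z_in ≈ 2.43 − j22.5 Ω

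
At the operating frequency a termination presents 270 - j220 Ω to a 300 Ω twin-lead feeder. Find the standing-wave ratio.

Γ = (Z_L − Z_0)/(Z_L + Z_0) = (-30 − j220)/(570 − j220)
|Γ| = 222/611 = 0.363
VSWR = (1 + |Γ|)/(1 − |Γ|) = 1.36/0.637

VSWR ≈ 2.14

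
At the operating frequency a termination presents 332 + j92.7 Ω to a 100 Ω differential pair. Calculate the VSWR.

Γ = (Z_L − Z_0)/(Z_L + Z_0) = (232 + j92.7)/(432 + j92.7)
|Γ| = 250/442 = 0.565
VSWR = (1 + |Γ|)/(1 − |Γ|) = 1.57/0.435

VSWR ≈ 3.6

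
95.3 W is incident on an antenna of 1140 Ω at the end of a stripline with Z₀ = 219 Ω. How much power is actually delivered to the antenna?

P_delivered ≈ 51.5 W

Γ = (1140 − 219)/(1140 + 219) = 0.678
|Γ|² = 0.459
P_refl = |Γ|²·P_inc = 43.8 W, P_del = (1 − |Γ|²)·P_inc = 51.5 W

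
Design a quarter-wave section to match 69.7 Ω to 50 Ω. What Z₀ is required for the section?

Z_qwt ≈ 59 Ω

Z_qwt = √(Z_0·R_L) = √(50 × 69.7) = √3485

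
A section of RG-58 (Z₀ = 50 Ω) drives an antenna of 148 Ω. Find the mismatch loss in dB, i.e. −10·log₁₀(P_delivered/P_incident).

Γ = (148 − 50)/(148 + 50) = 0.495
|Γ|² = 0.245, so P_del/P_inc = 1 − |Γ|² = 0.755
ML = −10·log₁₀(1 − |Γ|²)

mismatch loss ≈ 1.22 dB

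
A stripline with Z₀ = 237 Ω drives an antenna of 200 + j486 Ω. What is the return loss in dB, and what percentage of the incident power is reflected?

RL ≈ 2.55 dB; 55.6% of incident power reflected

Γ = (-37 + j486)/(437 + j486), |Γ| = 0.746
RL = −20·log₁₀(0.746) = 2.55 dB
P_refl/P_inc = |Γ|² = 0.556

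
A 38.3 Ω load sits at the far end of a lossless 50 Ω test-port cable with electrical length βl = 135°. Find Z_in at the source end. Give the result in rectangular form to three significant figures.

tan(βl) = tan(135°) = -1
Z_in = Z_0·(Z_L + jZ_0·tanβl)/(Z_0 + jZ_L·tanβl)
     = 50·(38.3 − j50)/(50 − j38.3)

Z_in ≈ 48.3 − j13 Ω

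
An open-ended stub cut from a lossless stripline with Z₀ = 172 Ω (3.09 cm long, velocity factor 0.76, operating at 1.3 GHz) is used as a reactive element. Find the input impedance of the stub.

Z_in ≈ −j86 Ω

λ = v/f = 0.76·c / 1.3 GHz = 0.175 m
βl = 2π·l/λ = 2π × 0.176 = 63.4°
tan(βl) = 2
For an open-ended stub, Z_in = −jZ_0·cot(βl) = −jZ_0/tan(βl)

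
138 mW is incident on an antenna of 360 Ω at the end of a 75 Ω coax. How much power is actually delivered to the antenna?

P_delivered ≈ 78.8 mW

Γ = (360 − 75)/(360 + 75) = 0.655
|Γ|² = 0.429
P_refl = |Γ|²·P_inc = 59.2 mW, P_del = (1 − |Γ|²)·P_inc = 78.8 mW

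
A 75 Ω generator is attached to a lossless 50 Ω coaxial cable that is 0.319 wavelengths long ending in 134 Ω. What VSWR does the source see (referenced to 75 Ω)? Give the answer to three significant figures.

VSWR ≈ 3.66

βl = 2π × 0.319 = 115°
tan(βl) = -2.16
Z_in = Z_0·(Z_L + jZ_0·tanβl)/(Z_0 + jZ_L·tanβl) = 22 + j19.3 Ω
Γ_s = (Z_in − Z_s)/(Z_in + Z_s) = (-53 + j19.3)/(97 + j19.3), |Γ_s| = 0.57
VSWR = (1 + |Γ_s|)/(1 − |Γ_s|)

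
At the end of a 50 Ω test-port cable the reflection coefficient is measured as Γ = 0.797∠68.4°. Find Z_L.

Z_L ≈ 17.4 + j70.7 Ω

Z_L = Z_0·(1 + Γ)/(1 − Γ) = 50·(1.29 + j0.741)/(0.707 − j0.741)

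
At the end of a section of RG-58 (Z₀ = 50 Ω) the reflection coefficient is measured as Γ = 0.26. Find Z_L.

Z_L ≈ 85.1 Ω

Z_L = Z_0·(1 + Γ)/(1 − Γ) = 50·(1.26)/(0.74)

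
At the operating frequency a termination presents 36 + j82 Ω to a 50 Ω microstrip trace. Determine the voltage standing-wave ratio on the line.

VSWR ≈ 5.67

Γ = (Z_L − Z_0)/(Z_L + Z_0) = (-14 + j82)/(86 + j82)
|Γ| = 83.2/119 = 0.7
VSWR = (1 + |Γ|)/(1 − |Γ|) = 1.7/0.3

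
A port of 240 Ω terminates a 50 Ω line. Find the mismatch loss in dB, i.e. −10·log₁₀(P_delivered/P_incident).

mismatch loss ≈ 2.44 dB

Γ = (240 − 50)/(240 + 50) = 0.655
|Γ|² = 0.429, so P_del/P_inc = 1 − |Γ|² = 0.571
ML = −10·log₁₀(1 − |Γ|²)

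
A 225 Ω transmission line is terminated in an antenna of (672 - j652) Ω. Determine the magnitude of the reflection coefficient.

|Γ| ≈ 0.713

Γ = (Z_L − Z_0)/(Z_L + Z_0) = (447 − j652)/(897 − j652)
|Γ| = 791/1110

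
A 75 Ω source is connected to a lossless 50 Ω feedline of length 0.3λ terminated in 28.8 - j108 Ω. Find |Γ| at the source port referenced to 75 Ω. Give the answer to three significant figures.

|Γ| ≈ 0.842

βl = 2π × 0.3 = 108°
tan(βl) = -3.08
Z_in = Z_0·(Z_L + jZ_0·tanβl)/(Z_0 + jZ_L·tanβl) = 8.61 + j43.7 Ω
Γ_s = (Z_in − Z_s)/(Z_in + Z_s) = (-66.4 + j43.7)/(83.6 + j43.7), |Γ_s| = 0.842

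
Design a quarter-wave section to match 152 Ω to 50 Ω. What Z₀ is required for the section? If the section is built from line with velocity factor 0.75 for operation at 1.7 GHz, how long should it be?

Z_qwt ≈ 87.2 Ω; length ≈ 3.31 cm

Z_qwt = √(Z_0·R_L) = √(50 × 152) = √7600
λ = 0.75·c/f = 0.132 m, so l = λ/4 = 0.0331 m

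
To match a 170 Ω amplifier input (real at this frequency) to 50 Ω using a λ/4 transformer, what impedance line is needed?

Z_qwt ≈ 92.2 Ω

Z_qwt = √(Z_0·R_L) = √(50 × 170) = √8500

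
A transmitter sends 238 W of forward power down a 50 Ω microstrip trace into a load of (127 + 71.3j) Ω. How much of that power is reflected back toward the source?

P_reflected ≈ 72 W

|Γ| = |(77 + j71.3)/(177 + j71.3)| = 0.55
|Γ|² = 0.302
P_refl = |Γ|²·P_inc = 72 W, P_del = (1 − |Γ|²)·P_inc = 166 W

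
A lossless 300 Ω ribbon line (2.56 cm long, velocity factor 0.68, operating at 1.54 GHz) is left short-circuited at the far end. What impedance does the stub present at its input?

Z_in ≈ +j805 Ω

λ = v/f = 0.68·c / 1.54 GHz = 0.132 m
βl = 2π·l/λ = 2π × 0.193 = 69.6°
tan(βl) = 2.68
For a short-circuited stub, Z_in = jZ_0·tan(βl)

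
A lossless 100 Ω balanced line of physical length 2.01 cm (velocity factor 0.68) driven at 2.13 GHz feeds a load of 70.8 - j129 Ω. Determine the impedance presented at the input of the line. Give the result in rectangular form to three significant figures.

λ = v/f = 0.68·c / 2.13 GHz = 0.0958 m
βl = 2π·l/λ = 2π × 0.21 = 75.6°
tan(βl) = tan(75.6°) = 3.88
Z_in = Z_0·(Z_L + jZ_0·tanβl)/(Z_0 + jZ_L·tanβl)
     = 100·(70.8 + j259)/(601 + j275)

Z_in ≈ 26.1 + j31.2 Ω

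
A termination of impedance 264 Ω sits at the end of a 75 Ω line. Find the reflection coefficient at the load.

Γ = 0.558

Γ = (Z_L − Z_0)/(Z_L + Z_0) = (264 − 75)/(264 + 75) = 189/339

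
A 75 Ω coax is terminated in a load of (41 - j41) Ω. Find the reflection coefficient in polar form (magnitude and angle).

Γ ≈ 0.433 ∠ -110°

Γ = (Z_L − Z_0)/(Z_L + Z_0) = (-34 − j41)/(116 − j41)
|Γ| = 53.3/123 = 0.433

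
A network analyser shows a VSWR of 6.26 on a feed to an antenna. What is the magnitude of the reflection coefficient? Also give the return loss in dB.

|Γ| ≈ 0.725; return loss ≈ 2.8 dB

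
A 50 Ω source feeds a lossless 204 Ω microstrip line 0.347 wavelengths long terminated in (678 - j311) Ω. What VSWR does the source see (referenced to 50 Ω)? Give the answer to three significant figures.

βl = 2π × 0.347 = 125°
tan(βl) = -1.43
Z_in = Z_0·(Z_L + jZ_0·tanβl)/(Z_0 + jZ_L·tanβl) = 86 + j164 Ω
Γ_s = (Z_in − Z_s)/(Z_in + Z_s) = (36 + j164)/(136 + j164), |Γ_s| = 0.788
VSWR = (1 + |Γ_s|)/(1 − |Γ_s|)

VSWR ≈ 8.42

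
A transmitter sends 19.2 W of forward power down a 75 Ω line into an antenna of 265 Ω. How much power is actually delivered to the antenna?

P_delivered ≈ 13.2 W

Γ = (265 − 75)/(265 + 75) = 0.559
|Γ|² = 0.312
P_refl = |Γ|²·P_inc = 6 W, P_del = (1 − |Γ|²)·P_inc = 13.2 W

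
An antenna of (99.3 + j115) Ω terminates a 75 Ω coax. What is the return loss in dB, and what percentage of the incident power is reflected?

Γ = (24.3 + j115)/(174.3 + j115), |Γ| = 0.563
RL = −20·log₁₀(0.563) = 4.99 dB
P_refl/P_inc = |Γ|² = 0.317

RL ≈ 4.99 dB; 31.7% of incident power reflected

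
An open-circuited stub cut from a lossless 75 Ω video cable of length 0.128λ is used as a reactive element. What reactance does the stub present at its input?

X_in ≈ -72.2 Ω (capacitive)

βl = 2π × 0.128 = 46.1°
tan(βl) = 1.04
For an open-circuited stub, Z_in = −jZ_0·cot(βl) = −jZ_0/tan(βl)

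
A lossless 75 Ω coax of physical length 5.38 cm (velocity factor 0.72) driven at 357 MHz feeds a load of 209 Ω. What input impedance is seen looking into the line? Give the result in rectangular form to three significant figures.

λ = v/f = 0.72·c / 357 MHz = 0.605 m
βl = 2π·l/λ = 2π × 0.0889 = 32°
tan(βl) = tan(32°) = 0.625
Z_in = Z_0·(Z_L + jZ_0·tanβl)/(Z_0 + jZ_L·tanβl)
     = 75·(209 + j46.9)/(75 + j131)

Z_in ≈ 72 − j78.6 Ω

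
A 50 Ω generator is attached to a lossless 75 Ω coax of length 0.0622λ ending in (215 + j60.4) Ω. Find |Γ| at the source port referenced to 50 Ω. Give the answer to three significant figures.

|Γ| ≈ 0.635

βl = 2π × 0.0622 = 22.4°
tan(βl) = 0.412
Z_in = Z_0·(Z_L + jZ_0·tanβl)/(Z_0 + jZ_L·tanβl) = 137 − j105 Ω
Γ_s = (Z_in − Z_s)/(Z_in + Z_s) = (86.6 − j105)/(187 − j105), |Γ_s| = 0.635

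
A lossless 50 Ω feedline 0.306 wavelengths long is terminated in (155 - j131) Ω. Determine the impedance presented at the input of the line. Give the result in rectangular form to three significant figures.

βl = 2π × 0.306 = 110°
tan(βl) = tan(110°) = -2.72
Z_in = Z_0·(Z_L + jZ_0·tanβl)/(Z_0 + jZ_L·tanβl)
     = 50·(155 − j267)/(-307 − j422)

Z_in ≈ 12 + j27.1 Ω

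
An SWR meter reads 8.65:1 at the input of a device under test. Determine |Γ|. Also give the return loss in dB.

|Γ| ≈ 0.793; return loss ≈ 2.02 dB

|Γ| = (S − 1)/(S + 1) = (8.65 − 1)/(8.65 + 1) = 7.65/9.65
RL = −20·log₁₀|Γ| = −20·log₁₀(0.793)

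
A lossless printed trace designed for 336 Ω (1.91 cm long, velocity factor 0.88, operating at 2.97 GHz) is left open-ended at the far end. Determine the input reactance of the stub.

λ = v/f = 0.88·c / 2.97 GHz = 0.0889 m
βl = 2π·l/λ = 2π × 0.215 = 77.4°
tan(βl) = 4.46
For an open-ended stub, Z_in = −jZ_0·cot(βl) = −jZ_0/tan(βl)

X_in ≈ -75.4 Ω (capacitive)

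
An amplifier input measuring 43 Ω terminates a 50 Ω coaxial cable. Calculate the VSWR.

For a purely resistive load, VSWR = R_L/Z_0 or Z_0/R_L (whichever > 1) = 50/43

VSWR ≈ 1.16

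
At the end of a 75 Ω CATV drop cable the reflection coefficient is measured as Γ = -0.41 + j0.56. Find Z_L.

Z_L = Z_0·(1 + Γ)/(1 − Γ) = 75·(0.59 + j0.56)/(1.41 − j0.56)

Z_L ≈ 16.9 + j36.5 Ω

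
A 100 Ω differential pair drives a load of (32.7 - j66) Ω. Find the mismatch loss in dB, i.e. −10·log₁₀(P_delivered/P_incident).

Γ = (-67.3 − j66)/(132.7 − j66), |Γ| = 0.636
|Γ|² = 0.405, so P_del/P_inc = 1 − |Γ|² = 0.595
ML = −10·log₁₀(1 − |Γ|²)

mismatch loss ≈ 2.25 dB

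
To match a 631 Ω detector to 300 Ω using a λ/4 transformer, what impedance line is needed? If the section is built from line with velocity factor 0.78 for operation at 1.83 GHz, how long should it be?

Z_qwt ≈ 435 Ω; length ≈ 3.2 cm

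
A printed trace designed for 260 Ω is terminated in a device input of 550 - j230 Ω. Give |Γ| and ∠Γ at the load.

Γ = (Z_L − Z_0)/(Z_L + Z_0) = (290 − j230)/(810 − j230)
|Γ| = 370/842 = 0.44

Γ ≈ 0.44 ∠ -22.6°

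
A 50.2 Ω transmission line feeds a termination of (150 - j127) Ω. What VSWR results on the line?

VSWR ≈ 5.28

Γ = (Z_L − Z_0)/(Z_L + Z_0) = (99.8 − j127)/(200.2 − j127)
|Γ| = 162/237 = 0.681
VSWR = (1 + |Γ|)/(1 − |Γ|) = 1.68/0.319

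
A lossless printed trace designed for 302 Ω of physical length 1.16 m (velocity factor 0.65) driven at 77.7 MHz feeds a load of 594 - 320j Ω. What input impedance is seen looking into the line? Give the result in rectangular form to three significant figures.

Z_in ≈ 807 − j12.3 Ω

λ = v/f = 0.65·c / 77.7 MHz = 2.51 m
βl = 2π·l/λ = 2π × 0.462 = 166°
tan(βl) = tan(166°) = -0.242
Z_in = Z_0·(Z_L + jZ_0·tanβl)/(Z_0 + jZ_L·tanβl)
     = 302·(594 − j393)/(225 − j144)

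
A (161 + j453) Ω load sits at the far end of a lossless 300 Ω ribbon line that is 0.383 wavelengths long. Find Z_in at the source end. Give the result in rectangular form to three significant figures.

βl = 2π × 0.383 = 138°
tan(βl) = tan(138°) = -0.904
Z_in = Z_0·(Z_L + jZ_0·tanβl)/(Z_0 + jZ_L·tanβl)
     = 300·(161 + j182)/(710 − j146)

Z_in ≈ 50.2 + j87.1 Ω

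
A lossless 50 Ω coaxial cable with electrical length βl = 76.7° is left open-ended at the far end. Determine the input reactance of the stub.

tan(βl) = 4.23
For an open-ended stub, Z_in = −jZ_0·cot(βl) = −jZ_0/tan(βl)

X_in ≈ -11.8 Ω (capacitive)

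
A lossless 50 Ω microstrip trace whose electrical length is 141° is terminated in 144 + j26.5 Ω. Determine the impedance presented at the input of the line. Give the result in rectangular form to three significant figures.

tan(βl) = tan(141°) = -0.81
Z_in = Z_0·(Z_L + jZ_0·tanβl)/(Z_0 + jZ_L·tanβl)
     = 50·(144 − j14)/(71.5 − j117)

Z_in ≈ 31.9 + j42.2 Ω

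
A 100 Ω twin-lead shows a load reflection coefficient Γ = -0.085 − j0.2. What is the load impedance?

Z_L ≈ 78.3 − j32.9 Ω

Z_L = Z_0·(1 + Γ)/(1 − Γ) = 100·(0.915 − j0.2)/(1.08 + j0.2)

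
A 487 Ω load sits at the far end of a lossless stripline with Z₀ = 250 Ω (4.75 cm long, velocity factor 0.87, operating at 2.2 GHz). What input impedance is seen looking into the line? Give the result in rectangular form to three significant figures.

Z_in ≈ 249 + j169 Ω

λ = v/f = 0.87·c / 2.2 GHz = 0.119 m
βl = 2π·l/λ = 2π × 0.4 = 144°
tan(βl) = tan(144°) = -0.723
Z_in = Z_0·(Z_L + jZ_0·tanβl)/(Z_0 + jZ_L·tanβl)
     = 250·(487 − j181)/(250 − j352)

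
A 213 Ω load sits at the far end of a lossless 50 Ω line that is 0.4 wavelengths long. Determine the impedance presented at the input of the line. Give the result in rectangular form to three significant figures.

Z_in ≈ 30.8 + j58.9 Ω

βl = 2π × 0.4 = 144°
tan(βl) = tan(144°) = -0.727
Z_in = Z_0·(Z_L + jZ_0·tanβl)/(Z_0 + jZ_L·tanβl)
     = 50·(213 − j36.3)/(50 − j155)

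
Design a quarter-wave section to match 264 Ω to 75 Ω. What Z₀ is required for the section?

Z_qwt ≈ 141 Ω

Z_qwt = √(Z_0·R_L) = √(75 × 264) = √19800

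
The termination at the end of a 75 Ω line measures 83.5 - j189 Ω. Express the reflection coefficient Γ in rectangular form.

Γ ≈ 0.609 − j0.466

Γ = (Z_L − Z_0)/(Z_L + Z_0) = (8.5 − j189)/(158.5 − j189)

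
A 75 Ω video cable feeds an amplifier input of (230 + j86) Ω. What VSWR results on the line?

VSWR ≈ 3.54

Γ = (Z_L − Z_0)/(Z_L + Z_0) = (155 + j86)/(305 + j86)
|Γ| = 177/317 = 0.559
VSWR = (1 + |Γ|)/(1 − |Γ|) = 1.56/0.441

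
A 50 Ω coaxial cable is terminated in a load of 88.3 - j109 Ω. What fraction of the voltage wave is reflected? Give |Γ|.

|Γ| ≈ 0.656

Γ = (Z_L − Z_0)/(Z_L + Z_0) = (38.3 − j109)/(138.3 − j109)
|Γ| = 116/176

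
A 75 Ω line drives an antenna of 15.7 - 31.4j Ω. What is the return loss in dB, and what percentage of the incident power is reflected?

RL ≈ 3.11 dB; 48.9% of incident power reflected

Γ = (-59.3 − j31.4)/(90.7 − j31.4), |Γ| = 0.699
RL = −20·log₁₀(0.699) = 3.11 dB
P_refl/P_inc = |Γ|² = 0.489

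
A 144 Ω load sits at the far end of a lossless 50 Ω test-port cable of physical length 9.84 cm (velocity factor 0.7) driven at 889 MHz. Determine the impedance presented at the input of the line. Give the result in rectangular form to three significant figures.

λ = v/f = 0.7·c / 889 MHz = 0.236 m
βl = 2π·l/λ = 2π × 0.417 = 150°
tan(βl) = tan(150°) = -0.578
Z_in = Z_0·(Z_L + jZ_0·tanβl)/(Z_0 + jZ_L·tanβl)
     = 50·(144 − j28.9)/(50 − j83.3)

Z_in ≈ 50.9 + j55.9 Ω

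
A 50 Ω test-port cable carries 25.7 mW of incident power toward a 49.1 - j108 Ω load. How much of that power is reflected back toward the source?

P_reflected ≈ 14 mW

|Γ| = |(-0.9 − j108)/(99.1 − j108)| = 0.737
|Γ|² = 0.543
P_refl = |Γ|²·P_inc = 14 mW, P_del = (1 − |Γ|²)·P_inc = 11.7 mW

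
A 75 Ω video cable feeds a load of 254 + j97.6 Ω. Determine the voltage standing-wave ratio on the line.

Γ = (Z_L − Z_0)/(Z_L + Z_0) = (179 + j97.6)/(329 + j97.6)
|Γ| = 204/343 = 0.594
VSWR = (1 + |Γ|)/(1 − |Γ|) = 1.59/0.406

VSWR ≈ 3.93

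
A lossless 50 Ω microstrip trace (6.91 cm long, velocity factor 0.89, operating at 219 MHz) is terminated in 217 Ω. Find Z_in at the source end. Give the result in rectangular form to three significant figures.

Z_in ≈ 68.5 − j92 Ω

λ = v/f = 0.89·c / 219 MHz = 1.22 m
βl = 2π·l/λ = 2π × 0.0567 = 20.4°
tan(βl) = tan(20.4°) = 0.372
Z_in = Z_0·(Z_L + jZ_0·tanβl)/(Z_0 + jZ_L·tanβl)
     = 50·(217 + j18.6)/(50 + j80.7)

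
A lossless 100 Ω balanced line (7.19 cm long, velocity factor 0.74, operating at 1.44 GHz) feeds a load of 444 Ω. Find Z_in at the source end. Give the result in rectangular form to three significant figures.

Z_in ≈ 244 + j210 Ω

λ = v/f = 0.74·c / 1.44 GHz = 0.154 m
βl = 2π·l/λ = 2π × 0.466 = 168°
tan(βl) = tan(168°) = -0.214
Z_in = Z_0·(Z_L + jZ_0·tanβl)/(Z_0 + jZ_L·tanβl)
     = 100·(444 − j21.4)/(100 − j95.2)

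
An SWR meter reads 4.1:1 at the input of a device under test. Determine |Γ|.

|Γ| = (S − 1)/(S + 1) = (4.1 − 1)/(4.1 + 1) = 3.1/5.1

|Γ| ≈ 0.608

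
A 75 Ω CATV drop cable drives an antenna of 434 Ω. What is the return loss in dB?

RL ≈ 3.03 dB

Γ = (434 − 75)/(434 + 75) = 0.705
RL = −20·log₁₀|Γ| = −20·log₁₀(0.705)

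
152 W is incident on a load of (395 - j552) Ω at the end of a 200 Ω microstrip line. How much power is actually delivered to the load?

P_delivered ≈ 72.9 W

|Γ| = |(195 − j552)/(595 − j552)| = 0.721
|Γ|² = 0.52
P_refl = |Γ|²·P_inc = 79.1 W, P_del = (1 − |Γ|²)·P_inc = 72.9 W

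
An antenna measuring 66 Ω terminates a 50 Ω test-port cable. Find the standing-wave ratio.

VSWR ≈ 1.32

Γ = (66 − 50)/(66 + 50) = 0.138
VSWR = (1 + 0.138)/(1 − 0.138)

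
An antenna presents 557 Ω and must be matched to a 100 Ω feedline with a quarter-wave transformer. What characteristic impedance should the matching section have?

Z_qwt ≈ 236 Ω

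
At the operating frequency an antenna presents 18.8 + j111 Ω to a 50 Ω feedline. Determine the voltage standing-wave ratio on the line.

Γ = (Z_L − Z_0)/(Z_L + Z_0) = (-31.2 + j111)/(68.8 + j111)
|Γ| = 115/131 = 0.883
VSWR = (1 + |Γ|)/(1 − |Γ|) = 1.88/0.117

VSWR ≈ 16.1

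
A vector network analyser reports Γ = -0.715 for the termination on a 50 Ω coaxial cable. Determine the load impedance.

Z_L = Z_0·(1 + Γ)/(1 − Γ) = 50·(0.285)/(1.71)

Z_L ≈ 8.31 Ω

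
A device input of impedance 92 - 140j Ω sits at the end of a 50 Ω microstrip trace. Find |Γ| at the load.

|Γ| ≈ 0.733

Γ = (Z_L − Z_0)/(Z_L + Z_0) = (42 − j140)/(142 − j140)
|Γ| = 146/199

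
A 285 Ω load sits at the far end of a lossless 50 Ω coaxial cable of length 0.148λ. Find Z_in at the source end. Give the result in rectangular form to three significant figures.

βl = 2π × 0.148 = 53.3°
tan(βl) = tan(53.3°) = 1.34
Z_in = Z_0·(Z_L + jZ_0·tanβl)/(Z_0 + jZ_L·tanβl)
     = 50·(285 + j67)/(50 + j382)

Z_in ≈ 13.4 − j35.5 Ω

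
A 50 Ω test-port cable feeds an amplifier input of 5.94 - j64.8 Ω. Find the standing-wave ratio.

VSWR ≈ 22.6

Γ = (Z_L − Z_0)/(Z_L + Z_0) = (-44.06 − j64.8)/(55.94 − j64.8)
|Γ| = 78.4/85.6 = 0.915
VSWR = (1 + |Γ|)/(1 − |Γ|) = 1.92/0.0846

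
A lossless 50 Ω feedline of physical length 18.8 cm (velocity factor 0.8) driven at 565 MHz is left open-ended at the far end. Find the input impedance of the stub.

λ = v/f = 0.8·c / 565 MHz = 0.425 m
βl = 2π·l/λ = 2π × 0.443 = 159°
tan(βl) = -0.377
For an open-ended stub, Z_in = −jZ_0·cot(βl) = −jZ_0/tan(βl)

Z_in ≈ +j133 Ω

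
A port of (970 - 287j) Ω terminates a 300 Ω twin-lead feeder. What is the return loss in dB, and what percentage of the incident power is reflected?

RL ≈ 5.04 dB; 31.3% of incident power reflected

Γ = (670 − j287)/(1270 − j287), |Γ| = 0.56
RL = −20·log₁₀(0.56) = 5.04 dB
P_refl/P_inc = |Γ|² = 0.313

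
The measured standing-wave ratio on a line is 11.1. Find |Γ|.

|Γ| ≈ 0.835

|Γ| = (S − 1)/(S + 1) = (11.1 − 1)/(11.1 + 1) = 10.1/12.1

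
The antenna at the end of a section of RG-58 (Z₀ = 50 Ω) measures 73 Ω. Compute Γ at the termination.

Γ = 0.187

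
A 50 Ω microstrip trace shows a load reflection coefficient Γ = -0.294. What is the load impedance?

Z_L = Z_0·(1 + Γ)/(1 − Γ) = 50·(0.706)/(1.29)

Z_L ≈ 27.3 Ω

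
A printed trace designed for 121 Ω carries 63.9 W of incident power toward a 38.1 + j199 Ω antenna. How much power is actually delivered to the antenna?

|Γ| = |(-82.9 + j199)/(159.1 + j199)| = 0.846
|Γ|² = 0.716
P_refl = |Γ|²·P_inc = 45.7 W, P_del = (1 − |Γ|²)·P_inc = 18.2 W

P_delivered ≈ 18.2 W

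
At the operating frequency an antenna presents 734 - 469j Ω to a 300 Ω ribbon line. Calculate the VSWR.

VSWR ≈ 3.57

Γ = (Z_L − Z_0)/(Z_L + Z_0) = (434 − j469)/(1034 − j469)
|Γ| = 639/1140 = 0.563
VSWR = (1 + |Γ|)/(1 − |Γ|) = 1.56/0.437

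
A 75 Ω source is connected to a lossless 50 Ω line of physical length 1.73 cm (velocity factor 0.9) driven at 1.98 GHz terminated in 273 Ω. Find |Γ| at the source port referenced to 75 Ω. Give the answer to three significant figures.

|Γ| ≈ 0.714

λ = v/f = 0.9·c / 1.98 GHz = 0.136 m
βl = 2π·l/λ = 2π × 0.127 = 45.7°
tan(βl) = 1.02
Z_in = Z_0·(Z_L + jZ_0·tanβl)/(Z_0 + jZ_L·tanβl) = 17.3 − j45.7 Ω
Γ_s = (Z_in − Z_s)/(Z_in + Z_s) = (-57.7 − j45.7)/(92.3 − j45.7), |Γ_s| = 0.714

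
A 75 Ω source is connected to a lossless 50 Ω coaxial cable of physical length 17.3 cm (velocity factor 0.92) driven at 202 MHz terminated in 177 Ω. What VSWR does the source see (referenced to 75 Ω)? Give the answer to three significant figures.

λ = v/f = 0.92·c / 202 MHz = 1.37 m
βl = 2π·l/λ = 2π × 0.127 = 45.6°
tan(βl) = 1.02
Z_in = Z_0·(Z_L + jZ_0·tanβl)/(Z_0 + jZ_L·tanβl) = 25.7 − j41.9 Ω
Γ_s = (Z_in − Z_s)/(Z_in + Z_s) = (-49.3 − j41.9)/(101 − j41.9), |Γ_s| = 0.593
VSWR = (1 + |Γ_s|)/(1 − |Γ_s|)

VSWR ≈ 3.91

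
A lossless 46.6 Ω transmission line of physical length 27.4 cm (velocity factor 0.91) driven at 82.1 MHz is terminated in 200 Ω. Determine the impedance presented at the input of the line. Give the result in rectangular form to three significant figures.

Z_in ≈ 38 − j66.3 Ω

λ = v/f = 0.91·c / 82.1 MHz = 3.33 m
βl = 2π·l/λ = 2π × 0.0824 = 29.7°
tan(βl) = tan(29.7°) = 0.57
Z_in = Z_0·(Z_L + jZ_0·tanβl)/(Z_0 + jZ_L·tanβl)
     = 46.6·(200 + j26.5)/(46.6 + j114)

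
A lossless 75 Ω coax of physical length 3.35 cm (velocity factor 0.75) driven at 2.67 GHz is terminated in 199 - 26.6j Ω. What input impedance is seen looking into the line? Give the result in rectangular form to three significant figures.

Z_in ≈ 69.1 + j74.5 Ω

λ = v/f = 0.75·c / 2.67 GHz = 0.0843 m
βl = 2π·l/λ = 2π × 0.398 = 143°
tan(βl) = tan(143°) = -0.75
Z_in = Z_0·(Z_L + jZ_0·tanβl)/(Z_0 + jZ_L·tanβl)
     = 75·(199 − j82.9)/(55 − j149)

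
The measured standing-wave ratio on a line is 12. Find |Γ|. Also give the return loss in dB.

|Γ| ≈ 0.846; return loss ≈ 1.45 dB

|Γ| = (S − 1)/(S + 1) = (12 − 1)/(12 + 1) = 11/13
RL = −20·log₁₀|Γ| = −20·log₁₀(0.846)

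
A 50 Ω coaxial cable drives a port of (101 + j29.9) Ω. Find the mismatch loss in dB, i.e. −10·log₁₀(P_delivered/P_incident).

mismatch loss ≈ 0.693 dB

Γ = (51 + j29.9)/(151 + j29.9), |Γ| = 0.384
|Γ|² = 0.147, so P_del/P_inc = 1 − |Γ|² = 0.853
ML = −10·log₁₀(1 − |Γ|²)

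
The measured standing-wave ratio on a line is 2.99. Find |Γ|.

|Γ| = (S − 1)/(S + 1) = (2.99 − 1)/(2.99 + 1) = 1.99/3.99

|Γ| ≈ 0.499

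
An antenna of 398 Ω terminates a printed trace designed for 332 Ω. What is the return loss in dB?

RL ≈ 20.9 dB

Γ = (398 − 332)/(398 + 332) = 0.0904
RL = −20·log₁₀|Γ| = −20·log₁₀(0.0904)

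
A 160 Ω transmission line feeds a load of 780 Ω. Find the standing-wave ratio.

VSWR ≈ 4.87

Γ = (780 − 160)/(780 + 160) = 0.66
VSWR = (1 + 0.66)/(1 − 0.66)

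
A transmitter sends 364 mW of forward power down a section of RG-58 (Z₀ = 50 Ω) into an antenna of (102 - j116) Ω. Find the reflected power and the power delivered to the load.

P_reflected ≈ 161 mW; P_delivered ≈ 203 mW

|Γ| = |(52 − j116)/(152 − j116)| = 0.665
|Γ|² = 0.442
P_refl = |Γ|²·P_inc = 161 mW, P_del = (1 − |Γ|²)·P_inc = 203 mW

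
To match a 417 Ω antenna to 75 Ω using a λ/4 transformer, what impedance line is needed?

Z_qwt ≈ 177 Ω

Z_qwt = √(Z_0·R_L) = √(75 × 417) = √31280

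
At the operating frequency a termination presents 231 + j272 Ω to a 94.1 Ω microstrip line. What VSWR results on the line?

VSWR ≈ 6.1

Γ = (Z_L − Z_0)/(Z_L + Z_0) = (136.9 + j272)/(325.1 + j272)
|Γ| = 305/424 = 0.718
VSWR = (1 + |Γ|)/(1 − |Γ|) = 1.72/0.282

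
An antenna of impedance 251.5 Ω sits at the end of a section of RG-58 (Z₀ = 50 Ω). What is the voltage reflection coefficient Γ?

Γ = 0.668

Γ = (Z_L − Z_0)/(Z_L + Z_0) = (251.5 − 50)/(251.5 + 50) = 201.5/301.5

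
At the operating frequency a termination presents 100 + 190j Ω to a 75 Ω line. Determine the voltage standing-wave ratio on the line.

Γ = (Z_L − Z_0)/(Z_L + Z_0) = (25 + j190)/(175 + j190)
|Γ| = 192/258 = 0.742
VSWR = (1 + |Γ|)/(1 − |Γ|) = 1.74/0.258

VSWR ≈ 6.75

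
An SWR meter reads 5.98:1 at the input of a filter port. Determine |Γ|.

|Γ| = (S − 1)/(S + 1) = (5.98 − 1)/(5.98 + 1) = 4.98/6.98

|Γ| ≈ 0.713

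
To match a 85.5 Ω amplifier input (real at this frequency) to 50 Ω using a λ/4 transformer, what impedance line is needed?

Z_qwt ≈ 65.4 Ω

Z_qwt = √(Z_0·R_L) = √(50 × 85.5) = √4275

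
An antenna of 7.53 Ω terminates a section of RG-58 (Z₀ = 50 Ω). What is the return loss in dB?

Γ = (7.53 − 50)/(7.53 + 50) = -0.738
RL = −20·log₁₀|Γ| = −20·log₁₀(0.738)

RL ≈ 2.64 dB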